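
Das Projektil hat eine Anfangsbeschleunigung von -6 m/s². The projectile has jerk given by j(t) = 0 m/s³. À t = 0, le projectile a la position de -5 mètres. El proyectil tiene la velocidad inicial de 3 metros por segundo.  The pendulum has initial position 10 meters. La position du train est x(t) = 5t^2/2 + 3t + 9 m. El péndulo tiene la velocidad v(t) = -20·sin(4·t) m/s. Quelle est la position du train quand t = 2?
En utilisant x(t) = 5·t^2/2 + 3·t + 9 et en substituant t = 2, nous trouvons x = 25.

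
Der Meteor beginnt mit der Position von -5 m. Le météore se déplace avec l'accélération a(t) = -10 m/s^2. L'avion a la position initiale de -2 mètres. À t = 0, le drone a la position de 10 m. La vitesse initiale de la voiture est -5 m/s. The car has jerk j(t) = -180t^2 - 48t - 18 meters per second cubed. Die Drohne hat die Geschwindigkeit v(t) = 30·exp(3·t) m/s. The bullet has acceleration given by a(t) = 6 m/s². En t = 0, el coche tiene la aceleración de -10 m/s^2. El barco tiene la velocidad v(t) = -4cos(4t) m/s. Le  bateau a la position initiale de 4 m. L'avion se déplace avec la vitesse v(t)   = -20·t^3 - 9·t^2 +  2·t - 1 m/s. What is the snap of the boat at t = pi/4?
Starting from velocity v(t) = -4·cos(4·t), we take 3 derivatives. Taking d/dt of v(t), we find a(t) = 16·sin(4·t). Taking d/dt of a(t), we find j(t) = 64·cos(4·t). The derivative of jerk gives snap: s(t) = -256·sin(4·t). From the given snap equation s(t) = -256·sin(4·t), we substitute t = pi/4 to get s = 0.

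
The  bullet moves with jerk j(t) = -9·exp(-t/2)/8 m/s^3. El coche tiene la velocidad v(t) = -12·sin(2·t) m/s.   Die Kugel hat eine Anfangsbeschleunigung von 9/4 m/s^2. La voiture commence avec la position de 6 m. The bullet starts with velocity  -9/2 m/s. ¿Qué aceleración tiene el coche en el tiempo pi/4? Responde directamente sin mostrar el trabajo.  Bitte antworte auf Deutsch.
Die Antwort ist 0.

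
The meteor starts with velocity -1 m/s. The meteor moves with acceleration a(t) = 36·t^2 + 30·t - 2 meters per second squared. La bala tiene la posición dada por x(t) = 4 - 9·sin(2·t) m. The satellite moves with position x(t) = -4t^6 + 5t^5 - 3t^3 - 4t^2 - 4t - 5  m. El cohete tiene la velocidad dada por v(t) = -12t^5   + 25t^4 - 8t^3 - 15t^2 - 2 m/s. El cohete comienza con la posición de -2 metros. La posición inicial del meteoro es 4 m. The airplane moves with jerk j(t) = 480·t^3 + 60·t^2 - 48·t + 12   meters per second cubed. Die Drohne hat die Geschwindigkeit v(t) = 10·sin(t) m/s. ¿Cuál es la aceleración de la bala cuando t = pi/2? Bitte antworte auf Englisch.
Starting from position x(t) = 4 - 9·sin(2·t), we take 2 derivatives. Taking d/dt of x(t), we find v(t) = -18·cos(2·t). The derivative of velocity gives acceleration: a(t) = 36·sin(2·t). Using a(t) = 36·sin(2·t) and substituting t = pi/2, we find a = 0.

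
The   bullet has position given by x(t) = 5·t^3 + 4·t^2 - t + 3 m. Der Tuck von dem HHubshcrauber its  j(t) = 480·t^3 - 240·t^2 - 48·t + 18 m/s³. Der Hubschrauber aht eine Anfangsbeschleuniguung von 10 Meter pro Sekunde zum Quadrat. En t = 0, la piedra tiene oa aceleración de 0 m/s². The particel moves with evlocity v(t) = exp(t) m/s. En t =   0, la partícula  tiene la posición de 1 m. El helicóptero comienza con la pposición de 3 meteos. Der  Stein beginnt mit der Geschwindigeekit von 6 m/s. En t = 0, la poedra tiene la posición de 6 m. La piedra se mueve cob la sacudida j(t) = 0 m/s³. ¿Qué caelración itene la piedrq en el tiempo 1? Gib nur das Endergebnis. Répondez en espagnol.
La aceleración en t = 1 es a = 0.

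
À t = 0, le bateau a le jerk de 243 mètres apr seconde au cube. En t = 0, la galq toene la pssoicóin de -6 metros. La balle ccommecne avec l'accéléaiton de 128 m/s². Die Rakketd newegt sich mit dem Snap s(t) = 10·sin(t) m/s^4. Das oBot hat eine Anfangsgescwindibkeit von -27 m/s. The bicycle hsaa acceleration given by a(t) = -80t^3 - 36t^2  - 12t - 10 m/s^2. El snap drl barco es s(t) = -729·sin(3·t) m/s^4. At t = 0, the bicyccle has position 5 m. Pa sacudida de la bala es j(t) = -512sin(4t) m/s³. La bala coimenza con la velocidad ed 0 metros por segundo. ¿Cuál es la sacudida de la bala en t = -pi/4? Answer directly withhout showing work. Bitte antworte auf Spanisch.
j(-pi/4) = 0.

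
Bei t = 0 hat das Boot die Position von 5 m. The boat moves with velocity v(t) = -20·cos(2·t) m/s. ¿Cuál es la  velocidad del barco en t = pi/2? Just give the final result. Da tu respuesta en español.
La velocidad en t = pi/2 es v = 20.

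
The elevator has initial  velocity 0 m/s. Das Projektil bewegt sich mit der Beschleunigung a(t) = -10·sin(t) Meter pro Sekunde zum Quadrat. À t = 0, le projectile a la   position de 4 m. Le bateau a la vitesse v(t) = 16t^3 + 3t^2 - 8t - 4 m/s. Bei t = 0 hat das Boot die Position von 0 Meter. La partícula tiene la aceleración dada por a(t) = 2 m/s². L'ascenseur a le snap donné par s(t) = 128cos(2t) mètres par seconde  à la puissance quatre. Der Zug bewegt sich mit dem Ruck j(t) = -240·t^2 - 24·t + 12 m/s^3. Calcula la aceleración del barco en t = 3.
Para resolver esto, necesitamos tomar 1 derivada de nuestra ecuación de la velocidad v(t) = 16·t^3 + 3·t^2 - 8·t - 4. Derivando la velocidad, obtenemos la aceleración: a(t) = 48·t^2 + 6·t - 8. Tenemos la aceleración a(t) = 48·t^2 + 6·t - 8. Sustituyendo t = 3: a(3) = 442.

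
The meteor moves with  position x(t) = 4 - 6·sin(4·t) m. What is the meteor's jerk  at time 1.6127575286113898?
To solve this, we need to take 3 derivatives of our position equation x(t) = 4 - 6·sin(4·t). Differentiating position, we get velocity: v(t) = -24·cos(4·t). The derivative of velocity gives acceleration: a(t) = 96·sin(4·t). The derivative of acceleration gives jerk: j(t) = 384·cos(4·t). From the given jerk equation j(t) = 384·cos(4·t), we substitute t = 1.6127575286113898 to get j = 378.603685727267.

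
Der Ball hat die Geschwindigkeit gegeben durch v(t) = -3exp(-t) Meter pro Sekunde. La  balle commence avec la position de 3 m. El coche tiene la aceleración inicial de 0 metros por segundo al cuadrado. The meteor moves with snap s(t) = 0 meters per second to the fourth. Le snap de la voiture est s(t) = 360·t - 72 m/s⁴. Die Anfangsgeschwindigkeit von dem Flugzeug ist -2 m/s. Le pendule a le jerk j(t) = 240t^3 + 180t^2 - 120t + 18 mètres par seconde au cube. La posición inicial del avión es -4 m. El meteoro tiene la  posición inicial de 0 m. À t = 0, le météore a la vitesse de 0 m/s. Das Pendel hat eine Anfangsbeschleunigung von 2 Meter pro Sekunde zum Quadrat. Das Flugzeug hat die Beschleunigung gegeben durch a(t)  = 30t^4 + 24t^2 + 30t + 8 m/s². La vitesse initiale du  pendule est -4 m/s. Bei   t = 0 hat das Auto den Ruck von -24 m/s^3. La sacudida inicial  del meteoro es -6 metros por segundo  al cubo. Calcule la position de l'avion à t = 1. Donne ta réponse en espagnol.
Para resolver esto, necesitamos tomar 2 antiderivadas de nuestra ecuación de la aceleración a(t) = 30·t^4 + 24·t^2 + 30·t + 8. Integrando la aceleración y usando la condición inicial v(0) = -2, obtenemos v(t) = 6·t^5 + 8·t^3 + 15·t^2 + 8·t - 2. La antiderivada de la velocidad, con x(0) = -4, da la posición: x(t) = t^6 + 2·t^4 + 5·t^3 + 4·t^2 - 2·t - 4. De la ecuación de la posición x(t) = t^6 + 2·t^4 + 5·t^3 + 4·t^2 - 2·t - 4, sustituimos t = 1 para obtener x = 6.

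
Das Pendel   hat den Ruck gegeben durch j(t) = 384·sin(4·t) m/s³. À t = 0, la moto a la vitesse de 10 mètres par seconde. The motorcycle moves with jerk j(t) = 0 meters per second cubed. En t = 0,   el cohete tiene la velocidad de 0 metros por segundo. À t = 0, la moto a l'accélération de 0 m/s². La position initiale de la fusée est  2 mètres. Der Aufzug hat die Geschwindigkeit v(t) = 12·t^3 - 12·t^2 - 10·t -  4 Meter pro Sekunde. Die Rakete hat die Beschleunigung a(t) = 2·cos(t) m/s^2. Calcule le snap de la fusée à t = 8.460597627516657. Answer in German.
Ausgehend von der Beschleunigung a(t) = 2·cos(t), nehmen wir 2 Ableitungen. Durch Ableiten von der Beschleunigung erhalten wir den Ruck: j(t) = -2·sin(t). Durch Ableiten von dem Ruck erhalten wir den Snap: s(t) = -2·cos(t). Wir haben den Snap s(t) = -2·cos(t). Durch Einsetzen von t = 8.460597627516657: s(8.460597627516657) = 1.14018098223225.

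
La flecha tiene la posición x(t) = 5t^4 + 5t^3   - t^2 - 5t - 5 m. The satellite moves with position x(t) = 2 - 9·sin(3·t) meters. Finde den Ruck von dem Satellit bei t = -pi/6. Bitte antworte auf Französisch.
Pour résoudre ceci, nous devons prendre 3 dérivées de notre équation de la position x(t) = 2 - 9·sin(3·t). En dérivant la position, nous obtenons la vitesse: v(t) = -27·cos(3·t). En prenant d/dt de v(t), nous trouvons a(t) = 81·sin(3·t). En dérivant l'accélération, nous obtenons le jerk: j(t) = 243·cos(3·t). De l'équation du jerk j(t) = 243·cos(3·t), nous substituons t = -pi/6 pour obtenir j = 0.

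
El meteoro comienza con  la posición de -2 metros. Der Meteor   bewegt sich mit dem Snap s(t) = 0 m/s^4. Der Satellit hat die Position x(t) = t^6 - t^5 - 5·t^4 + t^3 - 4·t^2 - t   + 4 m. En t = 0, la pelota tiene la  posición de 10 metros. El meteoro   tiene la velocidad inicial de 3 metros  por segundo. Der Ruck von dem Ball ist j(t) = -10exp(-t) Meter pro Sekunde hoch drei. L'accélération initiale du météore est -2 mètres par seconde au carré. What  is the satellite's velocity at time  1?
We must differentiate our position equation x(t) = t^6 - t^5 - 5·t^4 + t^3 - 4·t^2 - t + 4 1 time. Taking d/dt of x(t), we find v(t) = 6·t^5 - 5·t^4 - 20·t^3 + 3·t^2 - 8·t - 1. Using v(t) = 6·t^5 - 5·t^4 - 20·t^3 + 3·t^2 - 8·t - 1 and substituting t = 1, we find v = -25.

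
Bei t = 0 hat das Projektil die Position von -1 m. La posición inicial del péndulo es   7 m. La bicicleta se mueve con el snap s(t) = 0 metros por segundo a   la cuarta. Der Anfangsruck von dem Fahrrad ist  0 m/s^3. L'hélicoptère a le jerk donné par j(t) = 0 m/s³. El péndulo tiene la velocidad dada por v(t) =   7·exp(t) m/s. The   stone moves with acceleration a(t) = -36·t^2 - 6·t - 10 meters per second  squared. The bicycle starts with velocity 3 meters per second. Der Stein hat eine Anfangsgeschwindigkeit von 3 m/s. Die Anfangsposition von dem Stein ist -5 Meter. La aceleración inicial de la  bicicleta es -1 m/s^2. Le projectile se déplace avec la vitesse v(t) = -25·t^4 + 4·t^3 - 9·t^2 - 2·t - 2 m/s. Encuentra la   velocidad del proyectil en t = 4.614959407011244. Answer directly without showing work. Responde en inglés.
The answer is -11149.7164281136.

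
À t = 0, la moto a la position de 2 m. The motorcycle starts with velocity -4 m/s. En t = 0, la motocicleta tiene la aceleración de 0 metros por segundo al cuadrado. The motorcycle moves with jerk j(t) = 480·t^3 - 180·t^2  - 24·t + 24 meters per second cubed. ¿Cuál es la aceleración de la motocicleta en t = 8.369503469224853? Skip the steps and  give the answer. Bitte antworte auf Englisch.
The answer is 553000.537943166.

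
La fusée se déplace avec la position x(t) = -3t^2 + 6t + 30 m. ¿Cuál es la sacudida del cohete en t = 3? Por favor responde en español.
Debemos derivar nuestra ecuación de la posición x(t) = -3·t^2 + 6·t + 30 3 veces. Tomando d/dt de x(t), encontramos v(t) = 6 - 6·t. Tomando d/dt de v(t), encontramos a(t) = -6. Derivando la aceleración, obtenemos la sacudida: j(t) = 0. Usando j(t) = 0 y sustituyendo t = 3, encontramos j = 0.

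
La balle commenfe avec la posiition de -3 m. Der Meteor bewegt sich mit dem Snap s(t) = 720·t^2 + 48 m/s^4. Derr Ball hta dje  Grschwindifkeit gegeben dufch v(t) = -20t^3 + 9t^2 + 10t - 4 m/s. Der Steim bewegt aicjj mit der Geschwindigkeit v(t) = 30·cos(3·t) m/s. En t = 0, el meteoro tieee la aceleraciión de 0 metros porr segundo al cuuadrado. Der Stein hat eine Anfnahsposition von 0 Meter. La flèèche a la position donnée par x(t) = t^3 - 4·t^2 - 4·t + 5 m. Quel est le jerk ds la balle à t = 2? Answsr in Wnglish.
Starting from velocity v(t) = -20·t^3 + 9·t^2 + 10·t - 4, we take 2 derivatives. The derivative of velocity gives acceleration: a(t) = -60·t^2 + 18·t + 10. Differentiating acceleration, we get jerk: j(t) = 18 - 120·t. We have jerk j(t) = 18 - 120·t. Substituting t = 2: j(2) = -222.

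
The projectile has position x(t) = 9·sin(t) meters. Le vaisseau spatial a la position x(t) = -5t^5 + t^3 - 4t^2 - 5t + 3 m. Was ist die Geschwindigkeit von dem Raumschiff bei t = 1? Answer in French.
Nous devons dériver notre équation de la position x(t) = -5·t^5 + t^3 - 4·t^2 - 5·t + 3 1 fois. La dérivée de la position donne la vitesse: v(t) = -25·t^4 + 3·t^2 - 8·t - 5. Nous avons la vitesse v(t) = -25·t^4 + 3·t^2 - 8·t - 5. En substituant t = 1: v(1) = -35.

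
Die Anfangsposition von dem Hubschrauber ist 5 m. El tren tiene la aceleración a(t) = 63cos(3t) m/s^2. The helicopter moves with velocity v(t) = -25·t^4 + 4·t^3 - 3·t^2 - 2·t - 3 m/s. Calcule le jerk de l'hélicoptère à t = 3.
En partant de la vitesse v(t) = -25·t^4 + 4·t^3 - 3·t^2 - 2·t - 3, nous prenons 2 dérivées. En dérivant la vitesse, nous obtenons l'accélération: a(t) = -100·t^3 + 12·t^2 - 6·t - 2. La dérivée de l'accélération donne le jerk: j(t) = -300·t^2 + 24·t - 6. De l'équation du jerk j(t) = -300·t^2 + 24·t - 6, nous substituons t = 3 pour obtenir j = -2634.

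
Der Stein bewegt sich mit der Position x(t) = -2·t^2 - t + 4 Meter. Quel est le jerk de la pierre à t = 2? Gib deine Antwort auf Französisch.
Pour résoudre ceci, nous devons prendre 3 dérivées de notre équation de la position x(t) = -2·t^2 - t + 4. En prenant d/dt de x(t), nous trouvons v(t) = -4·t - 1. En dérivant la vitesse, nous obtenons l'accélération: a(t) = -4. En prenant d/dt de a(t), nous trouvons j(t) = 0. En utilisant j(t) = 0 et en substituant t = 2, nous trouvons j = 0.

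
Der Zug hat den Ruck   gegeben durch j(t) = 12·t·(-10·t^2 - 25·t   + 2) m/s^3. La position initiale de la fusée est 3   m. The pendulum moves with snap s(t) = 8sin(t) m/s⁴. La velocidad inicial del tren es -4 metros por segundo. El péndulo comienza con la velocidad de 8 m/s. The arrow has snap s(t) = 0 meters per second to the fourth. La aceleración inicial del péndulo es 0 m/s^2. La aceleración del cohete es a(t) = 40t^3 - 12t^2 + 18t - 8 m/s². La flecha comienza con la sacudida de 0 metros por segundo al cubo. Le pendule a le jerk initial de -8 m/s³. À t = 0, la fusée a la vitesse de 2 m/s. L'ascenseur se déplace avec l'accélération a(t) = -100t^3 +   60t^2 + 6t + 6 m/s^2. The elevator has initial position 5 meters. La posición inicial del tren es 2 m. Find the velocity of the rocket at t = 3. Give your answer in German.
Wir müssen die Stammfunktion unserer Gleichung für die Beschleunigung a(t) = 40·t^3 - 12·t^2 + 18·t - 8 1-mal finden. Durch Integration von der Beschleunigung und Verwendung der Anfangsbedingung v(0) = 2, erhalten wir v(t) = 10·t^4 - 4·t^3 + 9·t^2 - 8·t + 2. Aus der Gleichung für die Geschwindigkeit v(t) = 10·t^4 - 4·t^3 + 9·t^2 - 8·t + 2, setzen wir t = 3 ein und erhalten v = 761.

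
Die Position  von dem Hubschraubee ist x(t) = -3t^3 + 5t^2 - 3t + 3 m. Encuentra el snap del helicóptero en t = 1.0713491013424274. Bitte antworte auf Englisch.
Starting from position x(t) = -3·t^3 + 5·t^2 - 3·t + 3, we take 4 derivatives. Differentiating position, we get velocity: v(t) = -9·t^2 + 10·t - 3. The derivative of velocity gives acceleration: a(t) = 10 - 18·t. Taking d/dt of a(t), we find j(t) = -18. Differentiating jerk, we get snap: s(t) = 0. We have snap s(t) = 0. Substituting t = 1.0713491013424274: s(1.0713491013424274) = 0.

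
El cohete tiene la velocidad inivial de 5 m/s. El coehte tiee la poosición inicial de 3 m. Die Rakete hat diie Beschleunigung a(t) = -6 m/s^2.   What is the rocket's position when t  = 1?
To solve this, we need to take 2 integrals of our acceleration equation a(t) = -6. The antiderivative of acceleration is velocity. Using v(0) = 5, we get v(t) = 5 - 6·t. Finding the integral of v(t) and using x(0) = 3: x(t) = -3·t^2 + 5·t + 3. We have position x(t) = -3·t^2 + 5·t + 3. Substituting t = 1: x(1) = 5.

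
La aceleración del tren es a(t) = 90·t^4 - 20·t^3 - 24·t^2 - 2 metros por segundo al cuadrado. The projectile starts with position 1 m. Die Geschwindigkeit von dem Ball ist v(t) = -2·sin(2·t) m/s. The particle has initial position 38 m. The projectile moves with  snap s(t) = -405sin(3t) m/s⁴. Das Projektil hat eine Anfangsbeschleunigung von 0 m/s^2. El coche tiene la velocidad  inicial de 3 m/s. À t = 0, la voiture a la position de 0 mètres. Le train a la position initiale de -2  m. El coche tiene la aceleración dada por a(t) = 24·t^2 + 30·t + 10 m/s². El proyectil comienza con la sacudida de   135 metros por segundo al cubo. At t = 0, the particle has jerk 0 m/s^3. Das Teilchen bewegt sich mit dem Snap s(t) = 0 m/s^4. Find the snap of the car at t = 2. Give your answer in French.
Pour résoudre ceci, nous devons prendre 2 dérivées de notre équation de l'accélération a(t) = 24·t^2 + 30·t + 10. La dérivée de l'accélération donne le jerk: j(t) = 48·t + 30. En dérivant le jerk, nous obtenons le snap: s(t) = 48. De l'équation du snap s(t) = 48, nous substituons t = 2 pour obtenir s = 48.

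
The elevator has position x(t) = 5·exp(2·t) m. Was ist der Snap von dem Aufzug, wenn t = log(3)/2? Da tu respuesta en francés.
En partant de la position x(t) = 5·exp(2·t), nous prenons 4 dérivées. En prenant d/dt de x(t), nous trouvons v(t) = 10·exp(2·t). En prenant d/dt de v(t), nous trouvons a(t) = 20·exp(2·t). La dérivée de l'accélération donne le jerk: j(t) = 40·exp(2·t). En prenant d/dt de j(t), nous trouvons s(t) = 80·exp(2·t). En utilisant s(t) = 80·exp(2·t) et en substituant t = log(3)/2, nous trouvons s = 240.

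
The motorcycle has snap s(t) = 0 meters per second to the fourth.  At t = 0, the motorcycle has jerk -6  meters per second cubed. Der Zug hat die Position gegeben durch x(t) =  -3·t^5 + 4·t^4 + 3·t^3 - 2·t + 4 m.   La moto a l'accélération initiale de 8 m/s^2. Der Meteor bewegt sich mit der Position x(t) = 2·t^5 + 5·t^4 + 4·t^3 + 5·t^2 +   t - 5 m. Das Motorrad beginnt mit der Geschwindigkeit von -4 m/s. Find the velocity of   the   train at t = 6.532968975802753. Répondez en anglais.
To solve this, we need to take 1 derivative of our position equation x(t) = -3·t^5 + 4·t^4 + 3·t^3 - 2·t + 4. Taking d/dt of x(t), we find v(t) = -15·t^4 + 16·t^3 + 9·t^2 - 2. From the given velocity equation v(t) = -15·t^4 + 16·t^3 + 9·t^2 - 2, we substitute t = 6.532968975802753 to get v = -22480.0129941234.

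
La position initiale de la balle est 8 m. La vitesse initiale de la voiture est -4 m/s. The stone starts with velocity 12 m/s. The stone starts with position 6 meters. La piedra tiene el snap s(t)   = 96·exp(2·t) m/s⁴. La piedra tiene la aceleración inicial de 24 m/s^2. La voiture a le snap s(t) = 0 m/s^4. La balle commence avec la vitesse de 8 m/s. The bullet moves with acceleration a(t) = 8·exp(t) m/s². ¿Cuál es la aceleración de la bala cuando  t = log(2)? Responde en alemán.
Mit a(t) = 8·exp(t) und Einsetzen von t = log(2), finden wir a = 16.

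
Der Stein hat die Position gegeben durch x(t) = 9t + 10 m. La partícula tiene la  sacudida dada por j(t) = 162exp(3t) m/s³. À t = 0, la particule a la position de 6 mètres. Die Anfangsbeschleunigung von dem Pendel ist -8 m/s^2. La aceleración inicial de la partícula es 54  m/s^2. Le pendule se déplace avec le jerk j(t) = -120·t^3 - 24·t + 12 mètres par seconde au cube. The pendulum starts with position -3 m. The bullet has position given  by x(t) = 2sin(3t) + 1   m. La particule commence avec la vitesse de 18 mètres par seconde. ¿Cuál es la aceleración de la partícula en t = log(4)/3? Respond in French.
En partant du jerk j(t) = 162·exp(3·t), nous prenons 1 primitive. En prenant ∫j(t)dt et en appliquant a(0) = 54, nous trouvons a(t) = 54·exp(3·t). De l'équation de l'accélération a(t) = 54·exp(3·t), nous substituons t = log(4)/3 pour obtenir a = 216.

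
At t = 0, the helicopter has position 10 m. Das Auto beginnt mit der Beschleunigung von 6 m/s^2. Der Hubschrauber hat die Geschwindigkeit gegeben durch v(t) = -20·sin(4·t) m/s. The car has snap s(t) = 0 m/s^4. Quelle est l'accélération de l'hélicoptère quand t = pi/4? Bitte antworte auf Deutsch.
Um dies zu lösen, müssen wir 1 Ableitung unserer Gleichung für die Geschwindigkeit v(t) = -20·sin(4·t) nehmen. Die Ableitung von der Geschwindigkeit ergibt die Beschleunigung: a(t) = -80·cos(4·t). Mit a(t) = -80·cos(4·t) und Einsetzen von t = pi/4, finden wir a = 80.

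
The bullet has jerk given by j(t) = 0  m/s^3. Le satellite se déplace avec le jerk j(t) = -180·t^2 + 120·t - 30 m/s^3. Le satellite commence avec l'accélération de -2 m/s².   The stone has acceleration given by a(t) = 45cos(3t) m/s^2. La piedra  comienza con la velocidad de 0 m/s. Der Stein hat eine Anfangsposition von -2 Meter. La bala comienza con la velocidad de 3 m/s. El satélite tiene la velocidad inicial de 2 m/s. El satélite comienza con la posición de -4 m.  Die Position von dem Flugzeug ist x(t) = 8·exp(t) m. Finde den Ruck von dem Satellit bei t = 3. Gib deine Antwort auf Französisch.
De l'équation du jerk j(t) = -180·t^2 + 120·t - 30, nous substituons t = 3 pour obtenir j = -1290.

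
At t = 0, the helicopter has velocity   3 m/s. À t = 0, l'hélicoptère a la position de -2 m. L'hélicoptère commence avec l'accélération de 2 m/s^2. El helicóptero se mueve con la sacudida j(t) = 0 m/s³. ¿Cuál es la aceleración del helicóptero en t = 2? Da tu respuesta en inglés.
Starting from jerk j(t) = 0, we take 1 integral. Taking ∫j(t)dt and applying a(0) = 2, we find a(t) = 2. Using a(t) = 2 and substituting t = 2, we find a = 2.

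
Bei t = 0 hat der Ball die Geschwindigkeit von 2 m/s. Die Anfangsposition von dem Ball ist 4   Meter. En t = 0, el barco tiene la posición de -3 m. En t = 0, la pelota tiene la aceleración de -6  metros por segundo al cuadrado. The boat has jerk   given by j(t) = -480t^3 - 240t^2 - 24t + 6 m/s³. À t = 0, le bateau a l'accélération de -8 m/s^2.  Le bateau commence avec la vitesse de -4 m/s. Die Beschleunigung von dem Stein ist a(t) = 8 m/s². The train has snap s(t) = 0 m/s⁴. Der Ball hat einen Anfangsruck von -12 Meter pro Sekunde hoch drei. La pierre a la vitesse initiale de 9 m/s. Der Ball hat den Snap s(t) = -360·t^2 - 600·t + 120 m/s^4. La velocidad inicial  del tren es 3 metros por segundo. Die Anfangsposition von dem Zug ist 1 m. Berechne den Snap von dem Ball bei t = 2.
Aus der Gleichung für den Snap s(t) = -360·t^2 - 600·t + 120, setzen wir t = 2 ein und erhalten s = -2520.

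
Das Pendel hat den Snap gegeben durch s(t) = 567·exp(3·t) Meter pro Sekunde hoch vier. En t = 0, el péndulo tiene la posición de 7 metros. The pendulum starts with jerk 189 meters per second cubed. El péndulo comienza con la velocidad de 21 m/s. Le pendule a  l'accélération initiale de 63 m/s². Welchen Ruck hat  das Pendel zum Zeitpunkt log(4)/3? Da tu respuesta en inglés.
To solve this, we need to take 1 integral of our snap equation s(t) = 567·exp(3·t). Finding the integral of s(t) and using j(0) = 189: j(t) = 189·exp(3·t). From the given jerk equation j(t) = 189·exp(3·t), we substitute t = log(4)/3 to get j = 756.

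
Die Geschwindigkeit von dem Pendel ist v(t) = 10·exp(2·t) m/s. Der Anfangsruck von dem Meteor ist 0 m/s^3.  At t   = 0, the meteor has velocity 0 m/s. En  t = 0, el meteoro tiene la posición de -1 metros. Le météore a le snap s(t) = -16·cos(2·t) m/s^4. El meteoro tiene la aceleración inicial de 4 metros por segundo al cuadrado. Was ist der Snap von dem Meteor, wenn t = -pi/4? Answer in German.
Wir haben den Snap s(t) = -16·cos(2·t). Durch Einsetzen von t = -pi/4: s(-pi/4) = 0.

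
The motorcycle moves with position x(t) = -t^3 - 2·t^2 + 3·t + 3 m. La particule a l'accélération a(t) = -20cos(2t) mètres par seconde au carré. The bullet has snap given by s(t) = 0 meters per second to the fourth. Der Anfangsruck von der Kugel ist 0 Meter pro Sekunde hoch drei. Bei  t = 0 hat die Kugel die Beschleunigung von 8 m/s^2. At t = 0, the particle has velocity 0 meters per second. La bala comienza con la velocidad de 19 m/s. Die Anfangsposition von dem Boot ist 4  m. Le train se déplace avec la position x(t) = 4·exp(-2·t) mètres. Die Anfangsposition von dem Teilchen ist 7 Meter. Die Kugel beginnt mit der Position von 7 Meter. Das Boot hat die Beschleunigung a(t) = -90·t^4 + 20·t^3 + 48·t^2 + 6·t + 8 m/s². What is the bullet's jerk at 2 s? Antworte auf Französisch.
Nous devons trouver l'intégrale de notre équation du snap s(t) = 0 1 fois. La primitive du snap, avec j(0) = 0, donne le jerk: j(t) = 0. En utilisant j(t) = 0 et en substituant t = 2, nous trouvons j = 0.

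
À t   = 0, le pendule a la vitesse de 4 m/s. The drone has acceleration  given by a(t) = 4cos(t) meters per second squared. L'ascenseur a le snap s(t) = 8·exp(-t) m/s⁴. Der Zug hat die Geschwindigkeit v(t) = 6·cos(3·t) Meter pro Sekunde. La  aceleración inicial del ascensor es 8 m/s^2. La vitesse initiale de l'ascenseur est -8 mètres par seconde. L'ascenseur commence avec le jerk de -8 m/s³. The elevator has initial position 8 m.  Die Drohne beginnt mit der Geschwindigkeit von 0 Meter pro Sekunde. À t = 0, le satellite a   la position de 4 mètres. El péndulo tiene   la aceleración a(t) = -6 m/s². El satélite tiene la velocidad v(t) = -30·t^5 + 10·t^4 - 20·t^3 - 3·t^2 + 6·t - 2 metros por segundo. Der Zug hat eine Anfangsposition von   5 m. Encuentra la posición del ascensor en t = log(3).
Para resolver esto, necesitamos tomar 4 antiderivadas de nuestra ecuación del snap s(t) = 8·exp(-t). La integral del snap, con j(0) = -8, da la sacudida: j(t) = -8·exp(-t). La antiderivada de la sacudida es la aceleración. Usando a(0) = 8, obtenemos a(t) = 8·exp(-t). Integrando la aceleración y usando la condición inicial v(0) = -8, obtenemos v(t) = -8·exp(-t). Integrando la velocidad y usando la condición inicial x(0) = 8, obtenemos x(t) = 8·exp(-t). Tenemos la posición x(t) = 8·exp(-t). Sustituyendo t = log(3): x(log(3)) = 8/3.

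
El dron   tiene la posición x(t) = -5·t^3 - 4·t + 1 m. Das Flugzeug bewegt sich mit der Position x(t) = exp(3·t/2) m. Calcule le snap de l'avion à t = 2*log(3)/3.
Pour résoudre ceci, nous devons prendre 4 dérivées de notre équation de la position x(t) = exp(3·t/2). En dérivant la position, nous obtenons la vitesse: v(t) = 3·exp(3·t/2)/2. En prenant d/dt de v(t), nous trouvons a(t) = 9·exp(3·t/2)/4. La dérivée de l'accélération donne le jerk: j(t) = 27·exp(3·t/2)/8. En prenant d/dt de j(t), nous trouvons s(t) = 81·exp(3·t/2)/16. De l'équation du snap s(t) = 81·exp(3·t/2)/16, nous substituons t = 2*log(3)/3 pour obtenir s = 243/16.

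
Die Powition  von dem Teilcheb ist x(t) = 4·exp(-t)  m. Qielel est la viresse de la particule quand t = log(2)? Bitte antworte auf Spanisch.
Partiendo de la posición x(t) = 4·exp(-t), tomamos 1 derivada. Tomando d/dt de x(t), encontramos v(t) = -4·exp(-t). De la ecuación de la velocidad v(t) = -4·exp(-t), sustituimos t = log(2) para obtener v = -2.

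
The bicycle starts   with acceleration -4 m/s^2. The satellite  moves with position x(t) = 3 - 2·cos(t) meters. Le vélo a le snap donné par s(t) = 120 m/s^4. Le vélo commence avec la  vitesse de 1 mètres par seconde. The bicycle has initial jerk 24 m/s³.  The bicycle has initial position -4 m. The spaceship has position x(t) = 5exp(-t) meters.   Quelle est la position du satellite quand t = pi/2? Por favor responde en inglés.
From the given position equation x(t) = 3 - 2·cos(t), we substitute t = pi/2 to get x = 3.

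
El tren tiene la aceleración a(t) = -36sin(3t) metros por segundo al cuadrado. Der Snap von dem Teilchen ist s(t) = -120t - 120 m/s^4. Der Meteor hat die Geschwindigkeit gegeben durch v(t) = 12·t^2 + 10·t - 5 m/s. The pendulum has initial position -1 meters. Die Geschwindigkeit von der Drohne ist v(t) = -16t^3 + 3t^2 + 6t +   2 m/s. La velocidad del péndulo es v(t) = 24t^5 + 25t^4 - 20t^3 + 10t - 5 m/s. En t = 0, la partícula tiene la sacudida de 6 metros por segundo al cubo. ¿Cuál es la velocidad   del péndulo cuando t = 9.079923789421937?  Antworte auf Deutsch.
Mit v(t) = 24·t^5 + 25·t^4 - 20·t^3 + 10·t - 5 und Einsetzen von t = 9.079923789421937, finden wir v = 1636272.60516631.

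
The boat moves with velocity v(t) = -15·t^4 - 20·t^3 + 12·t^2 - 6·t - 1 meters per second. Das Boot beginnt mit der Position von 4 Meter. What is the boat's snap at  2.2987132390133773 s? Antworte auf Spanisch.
Para resolver esto, necesitamos tomar 3 derivadas de nuestra ecuación de la velocidad v(t) = -15·t^4 - 20·t^3 + 12·t^2 - 6·t - 1. La derivada de la velocidad da la aceleración: a(t) = -60·t^3 - 60·t^2 + 24·t - 6. La derivada de la aceleración da la sacudida: j(t) = -180·t^2 - 120·t + 24. Derivando la sacudida, obtenemos el snap: s(t) = -360·t - 120. De la ecuación del snap s(t) = -360·t - 120, sustituimos t = 2.2987132390133773 para obtener s = -947.536766044816.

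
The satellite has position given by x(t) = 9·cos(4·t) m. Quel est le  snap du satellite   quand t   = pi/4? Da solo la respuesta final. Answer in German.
s(pi/4) = -2304.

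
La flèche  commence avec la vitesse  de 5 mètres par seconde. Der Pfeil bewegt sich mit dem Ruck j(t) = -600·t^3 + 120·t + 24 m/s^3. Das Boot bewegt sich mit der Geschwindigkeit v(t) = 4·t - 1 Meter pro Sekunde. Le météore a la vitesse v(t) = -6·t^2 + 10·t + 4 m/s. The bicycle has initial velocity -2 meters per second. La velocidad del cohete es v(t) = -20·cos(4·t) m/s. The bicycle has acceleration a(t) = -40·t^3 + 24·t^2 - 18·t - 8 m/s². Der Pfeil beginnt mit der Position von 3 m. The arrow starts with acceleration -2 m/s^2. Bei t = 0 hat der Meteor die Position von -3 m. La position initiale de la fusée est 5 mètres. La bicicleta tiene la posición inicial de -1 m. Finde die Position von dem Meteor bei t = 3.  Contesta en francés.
Nous devons trouver la primitive de notre équation de la vitesse v(t) = -6·t^2 + 10·t + 4 1 fois. La primitive de la vitesse est la position. En utilisant x(0) = -3, nous obtenons x(t) = -2·t^3 + 5·t^2 + 4·t - 3. En utilisant x(t) = -2·t^3 + 5·t^2 + 4·t - 3 et en substituant t = 3, nous trouvons x = 0.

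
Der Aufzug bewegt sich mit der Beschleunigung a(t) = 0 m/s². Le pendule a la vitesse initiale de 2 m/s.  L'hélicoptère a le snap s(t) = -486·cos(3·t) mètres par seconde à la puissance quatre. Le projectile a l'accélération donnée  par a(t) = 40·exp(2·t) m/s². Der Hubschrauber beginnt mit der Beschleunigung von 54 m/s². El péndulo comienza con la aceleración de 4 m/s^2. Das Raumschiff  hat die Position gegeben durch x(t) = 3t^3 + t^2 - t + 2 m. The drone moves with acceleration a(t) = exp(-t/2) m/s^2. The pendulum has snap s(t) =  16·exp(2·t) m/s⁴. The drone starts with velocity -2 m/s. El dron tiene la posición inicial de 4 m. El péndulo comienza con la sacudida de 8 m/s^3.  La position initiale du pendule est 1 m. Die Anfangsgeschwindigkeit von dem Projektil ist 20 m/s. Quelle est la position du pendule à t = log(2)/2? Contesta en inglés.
We need to integrate our snap equation s(t) = 16·exp(2·t) 4 times. Taking ∫s(t)dt and applying j(0) = 8, we find j(t) = 8·exp(2·t). Finding the antiderivative of j(t) and using a(0) = 4: a(t) = 4·exp(2·t). Finding the antiderivative of a(t) and using v(0) = 2: v(t) = 2·exp(2·t). Integrating velocity and using the initial condition x(0) = 1, we get x(t) = exp(2·t). Using x(t) = exp(2·t) and substituting t = log(2)/2, we find x = 2.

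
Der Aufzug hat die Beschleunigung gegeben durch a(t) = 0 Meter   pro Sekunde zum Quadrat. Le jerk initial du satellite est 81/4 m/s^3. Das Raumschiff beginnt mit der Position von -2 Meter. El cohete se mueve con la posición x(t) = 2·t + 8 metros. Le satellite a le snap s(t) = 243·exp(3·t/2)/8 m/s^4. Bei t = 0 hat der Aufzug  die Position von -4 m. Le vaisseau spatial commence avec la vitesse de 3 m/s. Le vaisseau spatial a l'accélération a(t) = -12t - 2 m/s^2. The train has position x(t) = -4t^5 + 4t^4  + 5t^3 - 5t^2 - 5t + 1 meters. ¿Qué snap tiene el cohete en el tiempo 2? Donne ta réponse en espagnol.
Debemos derivar nuestra ecuación de la posición x(t) = 2·t + 8 4 veces. Derivando la posición, obtenemos la velocidad: v(t) = 2. La derivada de la velocidad da la aceleración: a(t) = 0. La derivada de la aceleración da la sacudida: j(t) = 0. La derivada de la sacudida da el snap: s(t) = 0. De la ecuación del snap s(t) = 0, sustituimos t = 2 para obtener s = 0.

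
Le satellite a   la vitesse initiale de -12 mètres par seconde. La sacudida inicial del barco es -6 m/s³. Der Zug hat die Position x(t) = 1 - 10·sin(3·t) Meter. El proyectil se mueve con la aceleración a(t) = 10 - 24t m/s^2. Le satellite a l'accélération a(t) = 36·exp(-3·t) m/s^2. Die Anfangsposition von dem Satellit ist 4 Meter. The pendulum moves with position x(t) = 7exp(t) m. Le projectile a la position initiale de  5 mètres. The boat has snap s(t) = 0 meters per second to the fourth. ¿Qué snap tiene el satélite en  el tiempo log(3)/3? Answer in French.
Nous devons dériver notre équation de l'accélération a(t) = 36·exp(-3·t) 2 fois. La dérivée de l'accélération donne le jerk: j(t) = -108·exp(-3·t). En prenant d/dt de j(t), nous trouvons s(t) = 324·exp(-3·t). Nous avons le snap s(t) = 324·exp(-3·t). En substituant t = log(3)/3: s(log(3)/3) = 108.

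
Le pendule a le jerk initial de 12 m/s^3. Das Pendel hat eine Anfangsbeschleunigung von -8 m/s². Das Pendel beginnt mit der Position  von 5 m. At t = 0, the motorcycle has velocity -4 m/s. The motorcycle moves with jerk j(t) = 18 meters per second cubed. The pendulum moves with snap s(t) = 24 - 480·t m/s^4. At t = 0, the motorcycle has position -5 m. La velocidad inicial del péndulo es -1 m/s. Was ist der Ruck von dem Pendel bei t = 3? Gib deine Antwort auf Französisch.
Pour résoudre ceci, nous devons prendre 1 intégrale de notre équation du snap s(t) = 24 - 480·t. En intégrant le snap et en utilisant la condition initiale j(0) = 12, nous obtenons j(t) = -240·t^2 + 24·t + 12. De l'équation du jerk j(t) = -240·t^2 + 24·t + 12, nous substituons t = 3 pour obtenir j = -2076.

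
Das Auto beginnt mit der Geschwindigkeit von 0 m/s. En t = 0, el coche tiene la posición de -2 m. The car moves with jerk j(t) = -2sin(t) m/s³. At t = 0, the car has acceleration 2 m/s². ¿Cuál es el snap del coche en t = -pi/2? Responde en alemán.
Ausgehend von dem Ruck j(t) = -2·sin(t), nehmen wir 1 Ableitung. Durch Ableiten von dem Ruck erhalten wir den Snap: s(t) = -2·cos(t). Aus der Gleichung für den Snap s(t) = -2·cos(t), setzen wir t = -pi/2 ein und erhalten s = 0.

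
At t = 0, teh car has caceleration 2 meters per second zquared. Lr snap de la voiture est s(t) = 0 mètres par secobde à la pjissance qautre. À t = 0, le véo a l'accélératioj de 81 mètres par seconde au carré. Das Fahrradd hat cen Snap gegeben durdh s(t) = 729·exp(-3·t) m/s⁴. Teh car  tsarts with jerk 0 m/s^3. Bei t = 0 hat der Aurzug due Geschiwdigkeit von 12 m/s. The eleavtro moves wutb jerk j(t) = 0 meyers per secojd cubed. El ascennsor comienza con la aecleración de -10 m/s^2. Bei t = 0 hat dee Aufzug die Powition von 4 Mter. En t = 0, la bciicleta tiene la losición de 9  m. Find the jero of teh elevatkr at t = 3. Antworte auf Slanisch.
De la ecuación de la sacudida j(t) = 0, sustituimos t = 3 para obtener j = 0.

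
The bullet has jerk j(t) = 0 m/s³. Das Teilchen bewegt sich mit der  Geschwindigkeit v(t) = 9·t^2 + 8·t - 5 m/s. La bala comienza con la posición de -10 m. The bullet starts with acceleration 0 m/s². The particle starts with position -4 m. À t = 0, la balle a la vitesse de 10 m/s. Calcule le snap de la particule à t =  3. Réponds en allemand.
Wir müssen unsere Gleichung für die Geschwindigkeit v(t) = 9·t^2 + 8·t - 5 3-mal ableiten. Die Ableitung von der Geschwindigkeit ergibt die Beschleunigung: a(t) = 18·t + 8. Durch Ableiten von der Beschleunigung erhalten wir den Ruck: j(t) = 18. Mit d/dt von j(t) finden wir s(t) = 0. Aus der Gleichung für den Snap s(t) = 0, setzen wir t = 3 ein und erhalten s = 0.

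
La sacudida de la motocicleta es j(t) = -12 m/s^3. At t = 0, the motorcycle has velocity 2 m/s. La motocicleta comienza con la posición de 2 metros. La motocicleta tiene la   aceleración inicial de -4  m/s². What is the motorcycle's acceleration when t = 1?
We need to integrate our jerk equation j(t) = -12 1 time. Taking ∫j(t)dt and applying a(0) = -4, we find a(t) = -12·t - 4. From the given acceleration equation a(t) = -12·t - 4, we substitute t = 1 to get a = -16.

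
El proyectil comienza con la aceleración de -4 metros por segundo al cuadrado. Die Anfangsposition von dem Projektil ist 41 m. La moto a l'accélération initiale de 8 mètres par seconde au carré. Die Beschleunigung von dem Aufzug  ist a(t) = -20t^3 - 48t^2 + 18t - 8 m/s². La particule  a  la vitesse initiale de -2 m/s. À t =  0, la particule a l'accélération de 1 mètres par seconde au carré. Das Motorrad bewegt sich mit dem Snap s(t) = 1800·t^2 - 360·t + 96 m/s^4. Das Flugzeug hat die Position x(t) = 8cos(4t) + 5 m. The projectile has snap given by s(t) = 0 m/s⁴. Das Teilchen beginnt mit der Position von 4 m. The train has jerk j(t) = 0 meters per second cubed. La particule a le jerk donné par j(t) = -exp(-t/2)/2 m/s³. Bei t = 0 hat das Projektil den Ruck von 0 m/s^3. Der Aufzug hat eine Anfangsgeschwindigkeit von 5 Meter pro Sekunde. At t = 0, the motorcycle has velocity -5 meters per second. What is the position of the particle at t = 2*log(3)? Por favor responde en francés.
Pour résoudre ceci, nous devons prendre 3 primitives de notre équation du jerk j(t) = -exp(-t/2)/2. La primitive du jerk est l'accélération. En utilisant a(0) = 1, nous obtenons a(t) = exp(-t/2). En intégrant l'accélération et en utilisant la condition initiale v(0) = -2, nous obtenons v(t) = -2·exp(-t/2). L'intégrale de la vitesse est la position. En utilisant x(0) = 4, nous obtenons x(t) = 4·exp(-t/2). En utilisant x(t) = 4·exp(-t/2) et en substituant t = 2*log(3), nous trouvons x = 4/3.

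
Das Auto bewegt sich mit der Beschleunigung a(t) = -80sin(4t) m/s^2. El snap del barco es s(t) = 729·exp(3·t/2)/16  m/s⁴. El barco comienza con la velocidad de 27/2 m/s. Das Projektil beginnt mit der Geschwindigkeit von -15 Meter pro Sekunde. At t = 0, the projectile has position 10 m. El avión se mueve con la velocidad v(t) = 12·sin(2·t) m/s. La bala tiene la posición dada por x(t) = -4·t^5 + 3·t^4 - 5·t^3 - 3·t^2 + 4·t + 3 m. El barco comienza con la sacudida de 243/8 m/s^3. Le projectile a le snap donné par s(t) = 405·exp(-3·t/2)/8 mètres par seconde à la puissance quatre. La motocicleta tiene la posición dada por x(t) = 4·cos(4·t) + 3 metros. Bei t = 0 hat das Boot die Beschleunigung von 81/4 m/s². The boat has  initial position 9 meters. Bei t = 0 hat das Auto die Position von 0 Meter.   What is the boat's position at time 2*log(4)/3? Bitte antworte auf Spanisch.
Para resolver esto, necesitamos tomar 4 integrales de nuestra ecuación del snap s(t) = 729·exp(3·t/2)/16. Tomando ∫s(t)dt y aplicando j(0) = 243/8, encontramos j(t) = 243·exp(3·t/2)/8. Integrando la sacudida y usando la condición inicial a(0) = 81/4, obtenemos a(t) = 81·exp(3·t/2)/4. Integrando la aceleración y usando la condición inicial v(0) = 27/2, obtenemos v(t) = 27·exp(3·t/2)/2. La integral de la velocidad es la posición. Usando x(0) = 9, obtenemos x(t) = 9·exp(3·t/2). De la ecuación de la posición x(t) = 9·exp(3·t/2), sustituimos t = 2*log(4)/3 para obtener x = 36.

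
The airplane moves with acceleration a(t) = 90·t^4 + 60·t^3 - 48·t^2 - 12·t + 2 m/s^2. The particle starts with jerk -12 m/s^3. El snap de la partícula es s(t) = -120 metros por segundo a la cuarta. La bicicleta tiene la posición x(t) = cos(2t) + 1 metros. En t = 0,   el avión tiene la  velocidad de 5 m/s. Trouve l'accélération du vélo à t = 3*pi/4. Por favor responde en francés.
En partant de la position x(t) = cos(2·t) + 1, nous prenons 2 dérivées. La dérivée de la position donne la vitesse: v(t) = -2·sin(2·t). La dérivée de la vitesse donne l'accélération: a(t) = -4·cos(2·t). De l'équation de l'accélération a(t) = -4·cos(2·t), nous substituons t = 3*pi/4 pour obtenir a = 0.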